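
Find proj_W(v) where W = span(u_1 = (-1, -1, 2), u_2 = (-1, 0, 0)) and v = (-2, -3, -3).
proj_W(v) = (-2, 3/5, -6/5)

Set up U = [u_1 | ... | u_2] ∈ R^(3×2). The projector onto W = col(U) is P = U (U^T U)^(-1) U^T.
Compute U^T U =
  [6, 1]
  [1, 1],
and U^T v = (-1, 2).
Solve U^T U · c = U^T v for the coefficients: c = (-3/5, 13/5). The projection is proj_W(v) = U c.
Check: (v - proj_W(v)) · u_1 = 0  (should be 0).
Check: (v - proj_W(v)) · u_2 = 0  (should be 0).
Result: proj_W(v) = (-2, 3/5, -6/5).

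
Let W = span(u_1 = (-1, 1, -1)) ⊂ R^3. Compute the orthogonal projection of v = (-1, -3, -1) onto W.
proj_W(v) = (1/3, -1/3, 1/3)

Set up U = [u_1 | ... | u_1] ∈ R^(3×1). The projector onto W = col(U) is P = U (U^T U)^(-1) U^T.
Compute U^T U =
  [3],
and U^T v = (-1).
Solve U^T U · c = U^T v for the coefficients: c = (-1/3). The projection is proj_W(v) = U c.
Check: (v - proj_W(v)) · u_1 = 0  (should be 0).
Result: proj_W(v) = (1/3, -1/3, 1/3).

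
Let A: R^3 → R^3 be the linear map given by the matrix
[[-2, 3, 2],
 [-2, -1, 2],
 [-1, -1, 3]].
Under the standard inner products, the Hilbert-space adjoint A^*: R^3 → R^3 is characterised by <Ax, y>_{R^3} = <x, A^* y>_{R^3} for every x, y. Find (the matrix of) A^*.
A^* = A^T =
[[-2, -2, -1],
 [3, -1, -1],
 [2, 2, 3]]

For real matrices with standard dot products, the defining identity <Ax, y> = <x, A^* y> gives (Ax)^T y = x^T (A^*) y, i.e. x^T A^T y = x^T (A^*) y. Since this holds for all x, y, we must have A^* = A^T. Therefore
A^* =
[[-2, -2, -1],
 [3, -1, -1],
 [2, 2, 3]].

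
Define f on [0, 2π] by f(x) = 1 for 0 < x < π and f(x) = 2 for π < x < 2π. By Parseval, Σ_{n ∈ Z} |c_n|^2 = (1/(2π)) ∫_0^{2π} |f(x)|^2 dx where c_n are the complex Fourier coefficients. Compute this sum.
Σ |c_n|^2 = 5/2

Parseval equates the L^2 energy of f (normalised by 1/(2π)) with the ℓ^2 sum of its Fourier coefficients: (1/(2π)) ∫_0^{2π} |f|^2 = Σ |c_n|^2.
Compute the left side: (1/(2π)) [∫_0^π 1^2 dx + ∫_π^{2π} 2^2 dx] = (1/(2π)) · (1π + 4π) = (1 + 4)/2 = 5/2.
So Σ_{n ∈ Z} |c_n|^2 = 5/2.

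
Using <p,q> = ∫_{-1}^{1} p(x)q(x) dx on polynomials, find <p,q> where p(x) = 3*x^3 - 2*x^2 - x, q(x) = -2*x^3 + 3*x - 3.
<p,q> = 164/35

Expand the product: p(x)·q(x) = -6*x^6 + 4*x^5 + 11*x^4 - 15*x^3 + 3*x^2 + 3*x.
∫_{-1}^{1} of each monomial x^k gives [2/(k+1) if k even, 0 if k odd]. Integrating term-by-term (or equivalently evaluating the antiderivative F(x) = -6*x^7/7 + 2*x^6/3 + 11*x^5/5 - 15*x^4/4 + x^3 + 3*x^2/2 at the endpoints):
  F(1) − F(−1) = 319/420 − (-1649/420) = 164/35.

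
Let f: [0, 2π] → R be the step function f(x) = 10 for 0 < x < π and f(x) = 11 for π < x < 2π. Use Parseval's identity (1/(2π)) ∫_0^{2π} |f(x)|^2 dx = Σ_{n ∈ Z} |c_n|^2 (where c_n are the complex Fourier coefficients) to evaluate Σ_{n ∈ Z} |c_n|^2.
Σ |c_n|^2 = 221/2

Parseval equates the L^2 energy of f (normalised by 1/(2π)) with the ℓ^2 sum of its Fourier coefficients: (1/(2π)) ∫_0^{2π} |f|^2 = Σ |c_n|^2.
Compute the left side: (1/(2π)) [∫_0^π 10^2 dx + ∫_π^{2π} 11^2 dx] = (1/(2π)) · (100π + 121π) = (100 + 121)/2 = 221/2.
So Σ_{n ∈ Z} |c_n|^2 = 221/2.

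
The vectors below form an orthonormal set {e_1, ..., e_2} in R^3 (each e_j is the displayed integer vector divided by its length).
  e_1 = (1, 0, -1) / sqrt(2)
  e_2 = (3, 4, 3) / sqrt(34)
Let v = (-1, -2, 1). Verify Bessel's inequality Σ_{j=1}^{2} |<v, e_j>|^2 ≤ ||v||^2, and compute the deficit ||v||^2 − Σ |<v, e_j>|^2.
Σ |<v, e_j>|^2 = 66/17; ||v||^2 = 6; deficit = 36/17

Write each e_j = u_j / sqrt(<u_j, u_j>) where u_j is the displayed integer vector. Then <v, e_j> = <v, u_j> / sqrt(<u_j, u_j>), so |<v, e_j>|^2 = <v, u_j>^2 / <u_j, u_j>.
Coefficients: <v, e_1> = -2/sqrt(2), <v, e_2> = -8/sqrt(34).
Square and sum: Σ |<v, e_j>|^2 = 66/17.
Compute ||v||^2 = v·v = 6.
Deficit = 6 − 66/17 = 36/17 ≥ 0, confirming Bessel's inequality. (The deficit equals ||v − Σ <v,e_j> e_j||^2, the squared distance from v to span{e_j}.)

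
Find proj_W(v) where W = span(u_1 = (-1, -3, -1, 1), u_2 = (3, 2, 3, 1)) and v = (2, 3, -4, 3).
proj_W(v) = (7/31, 161/155, 7/31, -67/155)

Set up U = [u_1 | ... | u_2] ∈ R^(4×2). The projector onto W = col(U) is P = U (U^T U)^(-1) U^T.
Compute U^T U =
  [12, -11]
  [-11, 23],
and U^T v = (-4, 3).
Solve U^T U · c = U^T v for the coefficients: c = (-59/155, -8/155). The projection is proj_W(v) = U c.
Check: (v - proj_W(v)) · u_1 = 0  (should be 0).
Check: (v - proj_W(v)) · u_2 = 0  (should be 0).
Result: proj_W(v) = (7/31, 161/155, 7/31, -67/155).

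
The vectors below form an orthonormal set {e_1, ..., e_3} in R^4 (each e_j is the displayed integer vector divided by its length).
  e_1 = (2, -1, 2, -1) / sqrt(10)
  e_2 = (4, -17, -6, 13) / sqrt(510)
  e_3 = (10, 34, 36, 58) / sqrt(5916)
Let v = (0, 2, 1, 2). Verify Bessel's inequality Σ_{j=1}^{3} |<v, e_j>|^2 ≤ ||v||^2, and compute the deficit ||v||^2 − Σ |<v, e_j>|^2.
Σ |<v, e_j>|^2 = 260/29; ||v||^2 = 9; deficit = 1/29

Write each e_j = u_j / sqrt(<u_j, u_j>) where u_j is the displayed integer vector. Then <v, e_j> = <v, u_j> / sqrt(<u_j, u_j>), so |<v, e_j>|^2 = <v, u_j>^2 / <u_j, u_j>.
Coefficients: <v, e_1> = -2/sqrt(10), <v, e_2> = -14/sqrt(510), <v, e_3> = 220/sqrt(5916).
Square and sum: Σ |<v, e_j>|^2 = 260/29.
Compute ||v||^2 = v·v = 9.
Deficit = 9 − 260/29 = 1/29 ≥ 0, confirming Bessel's inequality. (The deficit equals ||v − Σ <v,e_j> e_j||^2, the squared distance from v to span{e_j}.)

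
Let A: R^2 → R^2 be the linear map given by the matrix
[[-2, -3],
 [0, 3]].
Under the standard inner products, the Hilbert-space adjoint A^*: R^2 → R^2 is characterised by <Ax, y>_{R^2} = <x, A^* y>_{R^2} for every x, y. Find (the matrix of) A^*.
A^* = A^T =
[[-2, 0],
 [-3, 3]]

For real matrices with standard dot products, the defining identity <Ax, y> = <x, A^* y> gives (Ax)^T y = x^T (A^*) y, i.e. x^T A^T y = x^T (A^*) y. Since this holds for all x, y, we must have A^* = A^T. Therefore
A^* =
[[-2, 0],
 [-3, 3]].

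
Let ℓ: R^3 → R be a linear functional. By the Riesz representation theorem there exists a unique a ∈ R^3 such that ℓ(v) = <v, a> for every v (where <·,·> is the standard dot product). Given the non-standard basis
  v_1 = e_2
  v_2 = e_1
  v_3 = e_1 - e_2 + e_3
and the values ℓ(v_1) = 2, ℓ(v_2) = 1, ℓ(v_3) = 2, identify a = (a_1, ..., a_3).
a = (1, 2, 3)

Write a = (a_1, ..., a_3) in the standard basis. For each basis vector v_i, ℓ(v_i) = <v_i, a> is a linear equation in the a_j's. Collect the n equations into a matrix system V a = ℓ, where row i of V is v_i (expressed in the standard basis). Since V is invertible (lower-triangular with 1s on the diagonal, up to permutation), solve by back-substitution:
  V =
[[0, 1, 0],
 [1, 0, 0],
 [1, -1, 1]]
  V a = (2, 1, 2)
Solving gives a = (1, 2, 3).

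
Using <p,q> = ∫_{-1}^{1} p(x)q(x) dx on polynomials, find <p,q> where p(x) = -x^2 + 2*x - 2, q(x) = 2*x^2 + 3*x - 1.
<p,q> = 26/5

Expand the product: p(x)·q(x) = -2*x^4 + x^3 + 3*x^2 - 8*x + 2.
∫_{-1}^{1} of each monomial x^k gives [2/(k+1) if k even, 0 if k odd]. Integrating term-by-term (or equivalently evaluating the antiderivative F(x) = -2*x^5/5 + x^4/4 + x^3 - 4*x^2 + 2*x at the endpoints):
  F(1) − F(−1) = -23/20 − (-127/20) = 26/5.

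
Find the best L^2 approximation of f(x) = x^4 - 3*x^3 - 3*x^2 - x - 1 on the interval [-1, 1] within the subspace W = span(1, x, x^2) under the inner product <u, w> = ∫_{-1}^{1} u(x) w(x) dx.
g(x) = -15*x^2/7 - 14*x/5 - 38/35

The best approximation g ∈ W is the orthogonal projection of f onto W. Writing g = a_0 + a_1 x + a_2 x^2, the coefficients solve the normal equations G · a = b where
  G_{ij} = <φ_i, φ_j> and b_i = <f, φ_i>, with φ_0 = 1, φ_1 = x, φ_2 = x^2.
G =
  [2, 0, 2/3]
  [0, 2/3, 0]
  [2/3, 0, 2/5],
b = (-18/5, -28/15, -166/105).
Solving gives a_0 = -38/35, a_1 = -14/5, a_2 = -15/7, so
  g(x) = -15*x^2/7 - 14*x/5 - 38/35.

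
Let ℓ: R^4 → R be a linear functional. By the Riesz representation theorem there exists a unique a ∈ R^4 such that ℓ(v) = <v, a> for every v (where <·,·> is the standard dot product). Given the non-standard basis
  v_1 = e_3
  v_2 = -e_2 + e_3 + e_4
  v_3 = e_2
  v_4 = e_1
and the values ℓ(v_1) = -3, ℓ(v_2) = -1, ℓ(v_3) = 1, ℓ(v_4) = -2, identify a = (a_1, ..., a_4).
a = (-2, 1, -3, 3)

Write a = (a_1, ..., a_4) in the standard basis. For each basis vector v_i, ℓ(v_i) = <v_i, a> is a linear equation in the a_j's. Collect the n equations into a matrix system V a = ℓ, where row i of V is v_i (expressed in the standard basis). Since V is invertible (lower-triangular with 1s on the diagonal, up to permutation), solve by back-substitution:
  V =
[[0, 0, 1, 0],
 [0, -1, 1, 1],
 [0, 1, 0, 0],
 [1, 0, 0, 0]]
  V a = (-3, -1, 1, -2)
Solving gives a = (-2, 1, -3, 3).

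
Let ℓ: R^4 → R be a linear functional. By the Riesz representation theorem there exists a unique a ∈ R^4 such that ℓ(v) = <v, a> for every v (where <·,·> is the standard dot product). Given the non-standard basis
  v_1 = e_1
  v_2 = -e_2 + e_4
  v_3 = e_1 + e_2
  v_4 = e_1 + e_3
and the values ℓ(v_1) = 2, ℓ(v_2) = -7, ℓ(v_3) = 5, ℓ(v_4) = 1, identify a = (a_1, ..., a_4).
a = (2, 3, -1, -4)

Write a = (a_1, ..., a_4) in the standard basis. For each basis vector v_i, ℓ(v_i) = <v_i, a> is a linear equation in the a_j's. Collect the n equations into a matrix system V a = ℓ, where row i of V is v_i (expressed in the standard basis). Since V is invertible (lower-triangular with 1s on the diagonal, up to permutation), solve by back-substitution:
  V =
[[1, 0, 0, 0],
 [0, -1, 0, 1],
 [1, 1, 0, 0],
 [1, 0, 1, 0]]
  V a = (2, -7, 5, 1)
Solving gives a = (2, 3, -1, -4).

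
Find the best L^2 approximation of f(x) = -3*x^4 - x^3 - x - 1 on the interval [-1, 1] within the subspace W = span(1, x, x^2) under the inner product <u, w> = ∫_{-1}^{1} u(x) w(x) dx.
g(x) = -18*x^2/7 - 8*x/5 - 26/35

The best approximation g ∈ W is the orthogonal projection of f onto W. Writing g = a_0 + a_1 x + a_2 x^2, the coefficients solve the normal equations G · a = b where
  G_{ij} = <φ_i, φ_j> and b_i = <f, φ_i>, with φ_0 = 1, φ_1 = x, φ_2 = x^2.
G =
  [2, 0, 2/3]
  [0, 2/3, 0]
  [2/3, 0, 2/5],
b = (-16/5, -16/15, -32/21).
Solving gives a_0 = -26/35, a_1 = -8/5, a_2 = -18/7, so
  g(x) = -18*x^2/7 - 8*x/5 - 26/35.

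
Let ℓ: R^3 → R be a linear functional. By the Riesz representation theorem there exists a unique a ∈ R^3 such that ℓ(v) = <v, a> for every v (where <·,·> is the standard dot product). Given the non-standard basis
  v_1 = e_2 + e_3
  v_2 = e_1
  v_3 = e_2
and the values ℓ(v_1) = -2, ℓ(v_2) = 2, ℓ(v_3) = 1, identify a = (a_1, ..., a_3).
a = (2, 1, -3)

Write a = (a_1, ..., a_3) in the standard basis. For each basis vector v_i, ℓ(v_i) = <v_i, a> is a linear equation in the a_j's. Collect the n equations into a matrix system V a = ℓ, where row i of V is v_i (expressed in the standard basis). Since V is invertible (lower-triangular with 1s on the diagonal, up to permutation), solve by back-substitution:
  V =
[[0, 1, 1],
 [1, 0, 0],
 [0, 1, 0]]
  V a = (-2, 2, 1)
Solving gives a = (2, 1, -3).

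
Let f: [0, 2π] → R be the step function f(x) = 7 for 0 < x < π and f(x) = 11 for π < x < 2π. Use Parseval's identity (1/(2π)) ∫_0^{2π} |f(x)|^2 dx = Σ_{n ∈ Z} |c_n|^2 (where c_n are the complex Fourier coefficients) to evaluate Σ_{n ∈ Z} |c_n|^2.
Σ |c_n|^2 = 85

Parseval equates the L^2 energy of f (normalised by 1/(2π)) with the ℓ^2 sum of its Fourier coefficients: (1/(2π)) ∫_0^{2π} |f|^2 = Σ |c_n|^2.
Compute the left side: (1/(2π)) [∫_0^π 7^2 dx + ∫_π^{2π} 11^2 dx] = (1/(2π)) · (49π + 121π) = (49 + 121)/2 = 85.
So Σ_{n ∈ Z} |c_n|^2 = 85.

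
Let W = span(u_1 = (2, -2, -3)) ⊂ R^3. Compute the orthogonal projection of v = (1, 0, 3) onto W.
proj_W(v) = (-14/17, 14/17, 21/17)

Set up U = [u_1 | ... | u_1] ∈ R^(3×1). The projector onto W = col(U) is P = U (U^T U)^(-1) U^T.
Compute U^T U =
  [17],
and U^T v = (-7).
Solve U^T U · c = U^T v for the coefficients: c = (-7/17). The projection is proj_W(v) = U c.
Check: (v - proj_W(v)) · u_1 = 0  (should be 0).
Result: proj_W(v) = (-14/17, 14/17, 21/17).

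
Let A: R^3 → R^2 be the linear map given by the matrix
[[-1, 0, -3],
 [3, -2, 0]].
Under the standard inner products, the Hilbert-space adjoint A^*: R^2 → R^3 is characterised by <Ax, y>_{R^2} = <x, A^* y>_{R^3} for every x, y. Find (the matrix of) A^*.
A^* = A^T =
[[-1, 3],
 [0, -2],
 [-3, 0]]

For real matrices with standard dot products, the defining identity <Ax, y> = <x, A^* y> gives (Ax)^T y = x^T (A^*) y, i.e. x^T A^T y = x^T (A^*) y. Since this holds for all x, y, we must have A^* = A^T. Therefore
A^* =
[[-1, 3],
 [0, -2],
 [-3, 0]].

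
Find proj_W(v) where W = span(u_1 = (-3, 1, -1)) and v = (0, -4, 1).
proj_W(v) = (15/11, -5/11, 5/11)

Set up U = [u_1 | ... | u_1] ∈ R^(3×1). The projector onto W = col(U) is P = U (U^T U)^(-1) U^T.
Compute U^T U =
  [11],
and U^T v = (-5).
Solve U^T U · c = U^T v for the coefficients: c = (-5/11). The projection is proj_W(v) = U c.
Check: (v - proj_W(v)) · u_1 = 0  (should be 0).
Result: proj_W(v) = (15/11, -5/11, 5/11).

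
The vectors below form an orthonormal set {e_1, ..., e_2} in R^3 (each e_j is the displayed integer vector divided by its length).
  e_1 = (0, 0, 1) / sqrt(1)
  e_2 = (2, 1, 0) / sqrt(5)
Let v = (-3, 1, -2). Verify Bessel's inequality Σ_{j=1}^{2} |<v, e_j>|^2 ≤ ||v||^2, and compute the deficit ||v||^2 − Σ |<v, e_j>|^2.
Σ |<v, e_j>|^2 = 9; ||v||^2 = 14; deficit = 5

Write each e_j = u_j / sqrt(<u_j, u_j>) where u_j is the displayed integer vector. Then <v, e_j> = <v, u_j> / sqrt(<u_j, u_j>), so |<v, e_j>|^2 = <v, u_j>^2 / <u_j, u_j>.
Coefficients: <v, e_1> = -2/sqrt(1), <v, e_2> = -5/sqrt(5).
Square and sum: Σ |<v, e_j>|^2 = 9.
Compute ||v||^2 = v·v = 14.
Deficit = 14 − 9 = 5 ≥ 0, confirming Bessel's inequality. (The deficit equals ||v − Σ <v,e_j> e_j||^2, the squared distance from v to span{e_j}.)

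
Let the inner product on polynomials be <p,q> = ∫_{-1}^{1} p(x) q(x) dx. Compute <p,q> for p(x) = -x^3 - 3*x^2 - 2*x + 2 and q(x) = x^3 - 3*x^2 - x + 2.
<p,q> = 446/105

Expand the product: p(x)·q(x) = -x^6 + 8*x^4 + 9*x^3 - 10*x^2 - 6*x + 4.
∫_{-1}^{1} of each monomial x^k gives [2/(k+1) if k even, 0 if k odd]. Integrating term-by-term (or equivalently evaluating the antiderivative F(x) = -x^7/7 + 8*x^5/5 + 9*x^4/4 - 10*x^3/3 - 3*x^2 + 4*x at the endpoints):
  F(1) − F(−1) = 577/420 − (-1207/420) = 446/105.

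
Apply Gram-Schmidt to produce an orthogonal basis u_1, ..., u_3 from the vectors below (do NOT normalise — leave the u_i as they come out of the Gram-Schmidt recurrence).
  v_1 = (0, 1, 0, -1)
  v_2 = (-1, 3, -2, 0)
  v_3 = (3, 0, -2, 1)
Orthogonal basis:
  u_1 = (0, 1, 0, -1)
  u_2 = (-1, 3/2, -2, 3/2)
  u_3 = (62/19, 2/19, -28/19, 2/19)

Apply the Gram-Schmidt recurrence
  u_1 = v_1
  u_i = v_i − Σ_{j<i} ((v_i · u_j) / (u_j · u_j)) · u_j.

Step by step this gives:
  u_1 = (0, 1, 0, -1)
  u_2 = (-1, 3/2, -2, 3/2)
  u_3 = (62/19, 2/19, -28/19, 2/19)

Orthogonality check:
  u_2 · u_1 = 0 (should be 0)
  u_3 · u_1 = 0 (should be 0)
  u_3 · u_2 = 0 (should be 0)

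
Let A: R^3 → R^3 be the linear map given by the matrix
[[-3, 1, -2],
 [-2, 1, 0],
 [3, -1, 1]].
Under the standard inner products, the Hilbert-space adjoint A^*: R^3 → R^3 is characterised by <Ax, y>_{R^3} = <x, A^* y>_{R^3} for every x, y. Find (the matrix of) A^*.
A^* = A^T =
[[-3, -2, 3],
 [1, 1, -1],
 [-2, 0, 1]]

For real matrices with standard dot products, the defining identity <Ax, y> = <x, A^* y> gives (Ax)^T y = x^T (A^*) y, i.e. x^T A^T y = x^T (A^*) y. Since this holds for all x, y, we must have A^* = A^T. Therefore
A^* =
[[-3, -2, 3],
 [1, 1, -1],
 [-2, 0, 1]].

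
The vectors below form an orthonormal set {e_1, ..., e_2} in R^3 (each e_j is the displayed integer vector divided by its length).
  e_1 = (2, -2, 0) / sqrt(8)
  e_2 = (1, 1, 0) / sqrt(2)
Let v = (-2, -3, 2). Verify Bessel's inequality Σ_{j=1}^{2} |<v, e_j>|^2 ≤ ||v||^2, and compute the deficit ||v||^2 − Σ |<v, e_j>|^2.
Σ |<v, e_j>|^2 = 13; ||v||^2 = 17; deficit = 4

Write each e_j = u_j / sqrt(<u_j, u_j>) where u_j is the displayed integer vector. Then <v, e_j> = <v, u_j> / sqrt(<u_j, u_j>), so |<v, e_j>|^2 = <v, u_j>^2 / <u_j, u_j>.
Coefficients: <v, e_1> = 2/sqrt(8), <v, e_2> = -5/sqrt(2).
Square and sum: Σ |<v, e_j>|^2 = 13.
Compute ||v||^2 = v·v = 17.
Deficit = 17 − 13 = 4 ≥ 0, confirming Bessel's inequality. (The deficit equals ||v − Σ <v,e_j> e_j||^2, the squared distance from v to span{e_j}.)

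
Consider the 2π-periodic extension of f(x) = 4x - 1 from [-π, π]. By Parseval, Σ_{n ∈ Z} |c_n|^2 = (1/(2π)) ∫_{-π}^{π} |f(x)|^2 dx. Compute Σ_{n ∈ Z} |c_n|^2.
Σ |c_n|^2 = 16π^2/3 + 1

Expand and integrate term by term over [-π, π]:
  ∫ (4x)^2 dx = 16·(2π^3/3); ∫ 2·4·(-1)·x dx = 0 (odd integrand); ∫ (-1)^2 dx = 1·2π.
So (1/(2π)) ∫_{-π}^{π} (4x - 1)^2 dx = 16π^2/3 + 1 = 16π^2/3 + 1.
Parseval ⇒ Σ |c_n|^2 = 16π^2/3 + 1.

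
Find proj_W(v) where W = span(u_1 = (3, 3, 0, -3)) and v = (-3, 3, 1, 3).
proj_W(v) = (-1, -1, 0, 1)

Set up U = [u_1 | ... | u_1] ∈ R^(4×1). The projector onto W = col(U) is P = U (U^T U)^(-1) U^T.
Compute U^T U =
  [27],
and U^T v = (-9).
Solve U^T U · c = U^T v for the coefficients: c = (-1/3). The projection is proj_W(v) = U c.
Check: (v - proj_W(v)) · u_1 = 0  (should be 0).
Result: proj_W(v) = (-1, -1, 0, 1).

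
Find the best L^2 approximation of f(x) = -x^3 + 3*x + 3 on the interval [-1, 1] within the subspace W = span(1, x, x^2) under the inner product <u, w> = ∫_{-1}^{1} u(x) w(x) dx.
g(x) = 12*x/5 + 3

The best approximation g ∈ W is the orthogonal projection of f onto W. Writing g = a_0 + a_1 x + a_2 x^2, the coefficients solve the normal equations G · a = b where
  G_{ij} = <φ_i, φ_j> and b_i = <f, φ_i>, with φ_0 = 1, φ_1 = x, φ_2 = x^2.
G =
  [2, 0, 2/3]
  [0, 2/3, 0]
  [2/3, 0, 2/5],
b = (6, 8/5, 2).
Solving gives a_0 = 3, a_1 = 12/5, a_2 = 0, so
  g(x) = 12*x/5 + 3.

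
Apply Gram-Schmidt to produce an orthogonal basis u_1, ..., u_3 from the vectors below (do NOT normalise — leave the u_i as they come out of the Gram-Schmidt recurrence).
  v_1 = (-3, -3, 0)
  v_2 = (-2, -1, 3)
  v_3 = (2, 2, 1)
Orthogonal basis:
  u_1 = (-3, -3, 0)
  u_2 = (-1/2, 1/2, 3)
  u_3 = (3/19, -3/19, 1/19)

Apply the Gram-Schmidt recurrence
  u_1 = v_1
  u_i = v_i − Σ_{j<i} ((v_i · u_j) / (u_j · u_j)) · u_j.

Step by step this gives:
  u_1 = (-3, -3, 0)
  u_2 = (-1/2, 1/2, 3)
  u_3 = (3/19, -3/19, 1/19)

Orthogonality check:
  u_2 · u_1 = 0 (should be 0)
  u_3 · u_1 = 0 (should be 0)
  u_3 · u_2 = 0 (should be 0)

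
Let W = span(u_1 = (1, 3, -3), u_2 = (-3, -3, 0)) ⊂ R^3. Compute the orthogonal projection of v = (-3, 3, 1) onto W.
proj_W(v) = (-3/11, 3/11, -9/11)

Set up U = [u_1 | ... | u_2] ∈ R^(3×2). The projector onto W = col(U) is P = U (U^T U)^(-1) U^T.
Compute U^T U =
  [19, -12]
  [-12, 18],
and U^T v = (3, 0).
Solve U^T U · c = U^T v for the coefficients: c = (3/11, 2/11). The projection is proj_W(v) = U c.
Check: (v - proj_W(v)) · u_1 = 0  (should be 0).
Check: (v - proj_W(v)) · u_2 = 0  (should be 0).
Result: proj_W(v) = (-3/11, 3/11, -9/11).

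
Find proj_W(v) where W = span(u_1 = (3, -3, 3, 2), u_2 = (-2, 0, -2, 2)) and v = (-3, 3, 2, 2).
proj_W(v) = (-97/77, 36/77, -97/77, 37/77)

Set up U = [u_1 | ... | u_2] ∈ R^(4×2). The projector onto W = col(U) is P = U (U^T U)^(-1) U^T.
Compute U^T U =
  [31, -8]
  [-8, 12],
and U^T v = (-8, 6).
Solve U^T U · c = U^T v for the coefficients: c = (-12/77, 61/154). The projection is proj_W(v) = U c.
Check: (v - proj_W(v)) · u_1 = 0  (should be 0).
Check: (v - proj_W(v)) · u_2 = 0  (should be 0).
Result: proj_W(v) = (-97/77, 36/77, -97/77, 37/77).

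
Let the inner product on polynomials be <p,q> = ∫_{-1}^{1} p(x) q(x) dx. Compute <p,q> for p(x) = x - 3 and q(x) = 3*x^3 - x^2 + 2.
<p,q> = -44/5

Expand the product: p(x)·q(x) = 3*x^4 - 10*x^3 + 3*x^2 + 2*x - 6.
∫_{-1}^{1} of each monomial x^k gives [2/(k+1) if k even, 0 if k odd]. Integrating term-by-term (or equivalently evaluating the antiderivative F(x) = 3*x^5/5 - 5*x^4/2 + x^3 + x^2 - 6*x at the endpoints):
  F(1) − F(−1) = -59/10 − (29/10) = -44/5.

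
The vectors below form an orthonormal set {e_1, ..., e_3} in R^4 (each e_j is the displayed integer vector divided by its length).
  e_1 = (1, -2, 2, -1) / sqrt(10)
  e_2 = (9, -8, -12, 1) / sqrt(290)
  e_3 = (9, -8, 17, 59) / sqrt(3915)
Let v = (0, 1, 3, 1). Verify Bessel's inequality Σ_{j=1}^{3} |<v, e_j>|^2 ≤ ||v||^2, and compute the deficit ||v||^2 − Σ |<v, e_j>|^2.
Σ |<v, e_j>|^2 = 149/15; ||v||^2 = 11; deficit = 16/15

Write each e_j = u_j / sqrt(<u_j, u_j>) where u_j is the displayed integer vector. Then <v, e_j> = <v, u_j> / sqrt(<u_j, u_j>), so |<v, e_j>|^2 = <v, u_j>^2 / <u_j, u_j>.
Coefficients: <v, e_1> = 3/sqrt(10), <v, e_2> = -43/sqrt(290), <v, e_3> = 102/sqrt(3915).
Square and sum: Σ |<v, e_j>|^2 = 149/15.
Compute ||v||^2 = v·v = 11.
Deficit = 11 − 149/15 = 16/15 ≥ 0, confirming Bessel's inequality. (The deficit equals ||v − Σ <v,e_j> e_j||^2, the squared distance from v to span{e_j}.)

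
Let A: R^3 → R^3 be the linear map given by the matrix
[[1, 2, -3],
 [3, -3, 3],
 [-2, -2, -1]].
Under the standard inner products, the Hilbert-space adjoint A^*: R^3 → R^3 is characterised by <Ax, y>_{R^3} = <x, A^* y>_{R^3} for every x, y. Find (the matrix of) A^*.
A^* = A^T =
[[1, 3, -2],
 [2, -3, -2],
 [-3, 3, -1]]

For real matrices with standard dot products, the defining identity <Ax, y> = <x, A^* y> gives (Ax)^T y = x^T (A^*) y, i.e. x^T A^T y = x^T (A^*) y. Since this holds for all x, y, we must have A^* = A^T. Therefore
A^* =
[[1, 3, -2],
 [2, -3, -2],
 [-3, 3, -1]].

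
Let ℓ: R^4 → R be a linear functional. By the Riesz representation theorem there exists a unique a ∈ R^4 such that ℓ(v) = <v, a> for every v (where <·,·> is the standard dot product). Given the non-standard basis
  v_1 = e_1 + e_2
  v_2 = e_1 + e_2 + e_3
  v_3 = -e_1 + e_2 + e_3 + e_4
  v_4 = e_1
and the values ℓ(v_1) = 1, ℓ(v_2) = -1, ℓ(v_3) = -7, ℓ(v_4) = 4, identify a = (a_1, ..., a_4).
a = (4, -3, -2, 2)

Write a = (a_1, ..., a_4) in the standard basis. For each basis vector v_i, ℓ(v_i) = <v_i, a> is a linear equation in the a_j's. Collect the n equations into a matrix system V a = ℓ, where row i of V is v_i (expressed in the standard basis). Since V is invertible (lower-triangular with 1s on the diagonal, up to permutation), solve by back-substitution:
  V =
[[1, 1, 0, 0],
 [1, 1, 1, 0],
 [-1, 1, 1, 1],
 [1, 0, 0, 0]]
  V a = (1, -1, -7, 4)
Solving gives a = (4, -3, -2, 2).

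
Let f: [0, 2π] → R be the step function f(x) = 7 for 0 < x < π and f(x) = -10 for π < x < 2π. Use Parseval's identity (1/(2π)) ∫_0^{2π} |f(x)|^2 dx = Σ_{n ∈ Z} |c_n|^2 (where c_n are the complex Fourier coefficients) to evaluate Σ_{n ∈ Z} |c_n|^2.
Σ |c_n|^2 = 149/2

Parseval equates the L^2 energy of f (normalised by 1/(2π)) with the ℓ^2 sum of its Fourier coefficients: (1/(2π)) ∫_0^{2π} |f|^2 = Σ |c_n|^2.
Compute the left side: (1/(2π)) [∫_0^π 7^2 dx + ∫_π^{2π} (-10)^2 dx] = (1/(2π)) · (49π + 100π) = (49 + 100)/2 = 149/2.
So Σ_{n ∈ Z} |c_n|^2 = 149/2.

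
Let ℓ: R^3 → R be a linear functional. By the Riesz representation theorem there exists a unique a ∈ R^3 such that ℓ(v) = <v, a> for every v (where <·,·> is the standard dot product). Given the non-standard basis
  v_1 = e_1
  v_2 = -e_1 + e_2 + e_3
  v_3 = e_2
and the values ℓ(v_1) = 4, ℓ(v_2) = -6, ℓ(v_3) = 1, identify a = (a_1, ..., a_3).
a = (4, 1, -3)

Write a = (a_1, ..., a_3) in the standard basis. For each basis vector v_i, ℓ(v_i) = <v_i, a> is a linear equation in the a_j's. Collect the n equations into a matrix system V a = ℓ, where row i of V is v_i (expressed in the standard basis). Since V is invertible (lower-triangular with 1s on the diagonal, up to permutation), solve by back-substitution:
  V =
[[1, 0, 0],
 [-1, 1, 1],
 [0, 1, 0]]
  V a = (4, -6, 1)
Solving gives a = (4, 1, -3).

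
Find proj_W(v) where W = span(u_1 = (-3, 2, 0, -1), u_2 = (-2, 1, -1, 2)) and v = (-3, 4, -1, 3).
proj_W(v) = (-211/52, 115/52, -77/52, 135/52)

Set up U = [u_1 | ... | u_2] ∈ R^(4×2). The projector onto W = col(U) is P = U (U^T U)^(-1) U^T.
Compute U^T U =
  [14, 6]
  [6, 10],
and U^T v = (14, 17).
Solve U^T U · c = U^T v for the coefficients: c = (19/52, 77/52). The projection is proj_W(v) = U c.
Check: (v - proj_W(v)) · u_1 = 0  (should be 0).
Check: (v - proj_W(v)) · u_2 = 0  (should be 0).
Result: proj_W(v) = (-211/52, 115/52, -77/52, 135/52).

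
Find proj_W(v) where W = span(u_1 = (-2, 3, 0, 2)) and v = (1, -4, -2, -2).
proj_W(v) = (36/17, -54/17, 0, -36/17)

Set up U = [u_1 | ... | u_1] ∈ R^(4×1). The projector onto W = col(U) is P = U (U^T U)^(-1) U^T.
Compute U^T U =
  [17],
and U^T v = (-18).
Solve U^T U · c = U^T v for the coefficients: c = (-18/17). The projection is proj_W(v) = U c.
Check: (v - proj_W(v)) · u_1 = 0  (should be 0).
Result: proj_W(v) = (36/17, -54/17, 0, -36/17).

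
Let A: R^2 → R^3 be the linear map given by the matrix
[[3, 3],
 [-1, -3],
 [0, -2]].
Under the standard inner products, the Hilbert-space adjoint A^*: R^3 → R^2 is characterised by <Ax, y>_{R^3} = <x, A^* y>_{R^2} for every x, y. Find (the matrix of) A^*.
A^* = A^T =
[[3, -1, 0],
 [3, -3, -2]]

For real matrices with standard dot products, the defining identity <Ax, y> = <x, A^* y> gives (Ax)^T y = x^T (A^*) y, i.e. x^T A^T y = x^T (A^*) y. Since this holds for all x, y, we must have A^* = A^T. Therefore
A^* =
[[3, -1, 0],
 [3, -3, -2]].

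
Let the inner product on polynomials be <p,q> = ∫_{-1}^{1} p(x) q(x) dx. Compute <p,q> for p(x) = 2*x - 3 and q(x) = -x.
<p,q> = -4/3

Expand the product: p(x)·q(x) = -2*x^2 + 3*x.
∫_{-1}^{1} of each monomial x^k gives [2/(k+1) if k even, 0 if k odd]. Integrating term-by-term (or equivalently evaluating the antiderivative F(x) = -2*x^3/3 + 3*x^2/2 at the endpoints):
  F(1) − F(−1) = 5/6 − (13/6) = -4/3.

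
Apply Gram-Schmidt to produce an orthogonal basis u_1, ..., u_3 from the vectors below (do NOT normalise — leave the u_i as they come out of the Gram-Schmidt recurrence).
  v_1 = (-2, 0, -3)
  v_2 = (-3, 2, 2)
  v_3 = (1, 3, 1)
Orthogonal basis:
  u_1 = (-2, 0, -3)
  u_2 = (-3, 2, 2)
  u_3 = (246/221, 41/17, -164/221)

Apply the Gram-Schmidt recurrence
  u_1 = v_1
  u_i = v_i − Σ_{j<i} ((v_i · u_j) / (u_j · u_j)) · u_j.

Step by step this gives:
  u_1 = (-2, 0, -3)
  u_2 = (-3, 2, 2)
  u_3 = (246/221, 41/17, -164/221)

Orthogonality check:
  u_2 · u_1 = 0 (should be 0)
  u_3 · u_1 = 0 (should be 0)
  u_3 · u_2 = 0 (should be 0)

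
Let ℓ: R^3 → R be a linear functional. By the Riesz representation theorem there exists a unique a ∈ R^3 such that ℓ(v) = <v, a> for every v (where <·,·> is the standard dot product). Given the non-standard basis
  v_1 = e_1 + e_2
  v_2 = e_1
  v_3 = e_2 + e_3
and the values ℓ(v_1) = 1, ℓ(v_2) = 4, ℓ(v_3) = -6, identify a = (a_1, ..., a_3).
a = (4, -3, -3)

Write a = (a_1, ..., a_3) in the standard basis. For each basis vector v_i, ℓ(v_i) = <v_i, a> is a linear equation in the a_j's. Collect the n equations into a matrix system V a = ℓ, where row i of V is v_i (expressed in the standard basis). Since V is invertible (lower-triangular with 1s on the diagonal, up to permutation), solve by back-substitution:
  V =
[[1, 1, 0],
 [1, 0, 0],
 [0, 1, 1]]
  V a = (1, 4, -6)
Solving gives a = (4, -3, -3).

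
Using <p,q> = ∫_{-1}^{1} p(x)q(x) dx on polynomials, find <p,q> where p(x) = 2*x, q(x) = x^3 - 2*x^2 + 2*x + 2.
<p,q> = 52/15

Expand the product: p(x)·q(x) = 2*x^4 - 4*x^3 + 4*x^2 + 4*x.
∫_{-1}^{1} of each monomial x^k gives [2/(k+1) if k even, 0 if k odd]. Integrating term-by-term (or equivalently evaluating the antiderivative F(x) = 2*x^5/5 - x^4 + 4*x^3/3 + 2*x^2 at the endpoints):
  F(1) − F(−1) = 41/15 − (-11/15) = 52/15.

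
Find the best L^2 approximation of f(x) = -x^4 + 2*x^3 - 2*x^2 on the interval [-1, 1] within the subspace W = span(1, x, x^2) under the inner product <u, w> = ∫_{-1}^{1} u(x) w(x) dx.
g(x) = -20*x^2/7 + 6*x/5 + 3/35

The best approximation g ∈ W is the orthogonal projection of f onto W. Writing g = a_0 + a_1 x + a_2 x^2, the coefficients solve the normal equations G · a = b where
  G_{ij} = <φ_i, φ_j> and b_i = <f, φ_i>, with φ_0 = 1, φ_1 = x, φ_2 = x^2.
G =
  [2, 0, 2/3]
  [0, 2/3, 0]
  [2/3, 0, 2/5],
b = (-26/15, 4/5, -38/35).
Solving gives a_0 = 3/35, a_1 = 6/5, a_2 = -20/7, so
  g(x) = -20*x^2/7 + 6*x/5 + 3/35.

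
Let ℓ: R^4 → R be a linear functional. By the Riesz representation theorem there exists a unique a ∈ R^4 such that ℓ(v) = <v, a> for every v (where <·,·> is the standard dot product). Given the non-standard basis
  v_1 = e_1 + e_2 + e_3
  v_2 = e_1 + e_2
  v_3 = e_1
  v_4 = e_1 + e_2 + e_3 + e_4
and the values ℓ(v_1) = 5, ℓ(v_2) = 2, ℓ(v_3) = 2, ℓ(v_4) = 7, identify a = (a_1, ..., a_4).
a = (2, 0, 3, 2)

Write a = (a_1, ..., a_4) in the standard basis. For each basis vector v_i, ℓ(v_i) = <v_i, a> is a linear equation in the a_j's. Collect the n equations into a matrix system V a = ℓ, where row i of V is v_i (expressed in the standard basis). Since V is invertible (lower-triangular with 1s on the diagonal, up to permutation), solve by back-substitution:
  V =
[[1, 1, 1, 0],
 [1, 1, 0, 0],
 [1, 0, 0, 0],
 [1, 1, 1, 1]]
  V a = (5, 2, 2, 7)
Solving gives a = (2, 0, 3, 2).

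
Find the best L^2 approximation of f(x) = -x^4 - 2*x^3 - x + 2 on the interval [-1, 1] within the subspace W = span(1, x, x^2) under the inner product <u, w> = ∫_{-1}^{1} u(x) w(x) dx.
g(x) = -6*x^2/7 - 11*x/5 + 73/35

The best approximation g ∈ W is the orthogonal projection of f onto W. Writing g = a_0 + a_1 x + a_2 x^2, the coefficients solve the normal equations G · a = b where
  G_{ij} = <φ_i, φ_j> and b_i = <f, φ_i>, with φ_0 = 1, φ_1 = x, φ_2 = x^2.
G =
  [2, 0, 2/3]
  [0, 2/3, 0]
  [2/3, 0, 2/5],
b = (18/5, -22/15, 22/21).
Solving gives a_0 = 73/35, a_1 = -11/5, a_2 = -6/7, so
  g(x) = -6*x^2/7 - 11*x/5 + 73/35.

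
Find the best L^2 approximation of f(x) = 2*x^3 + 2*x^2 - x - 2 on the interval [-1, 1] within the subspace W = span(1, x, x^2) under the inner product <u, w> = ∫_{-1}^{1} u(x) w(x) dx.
g(x) = 2*x^2 + x/5 - 2

The best approximation g ∈ W is the orthogonal projection of f onto W. Writing g = a_0 + a_1 x + a_2 x^2, the coefficients solve the normal equations G · a = b where
  G_{ij} = <φ_i, φ_j> and b_i = <f, φ_i>, with φ_0 = 1, φ_1 = x, φ_2 = x^2.
G =
  [2, 0, 2/3]
  [0, 2/3, 0]
  [2/3, 0, 2/5],
b = (-8/3, 2/15, -8/15).
Solving gives a_0 = -2, a_1 = 1/5, a_2 = 2, so
  g(x) = 2*x^2 + x/5 - 2.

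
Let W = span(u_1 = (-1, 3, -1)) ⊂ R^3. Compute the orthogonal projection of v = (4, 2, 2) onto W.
proj_W(v) = (0, 0, 0)

Set up U = [u_1 | ... | u_1] ∈ R^(3×1). The projector onto W = col(U) is P = U (U^T U)^(-1) U^T.
Compute U^T U =
  [11],
and U^T v = (0).
Solve U^T U · c = U^T v for the coefficients: c = (0). The projection is proj_W(v) = U c.
Check: (v - proj_W(v)) · u_1 = 0  (should be 0).
Result: proj_W(v) = (0, 0, 0).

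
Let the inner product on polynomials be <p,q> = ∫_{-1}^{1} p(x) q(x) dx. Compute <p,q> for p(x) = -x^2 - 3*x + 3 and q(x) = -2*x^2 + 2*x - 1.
<p,q> = -188/15

Expand the product: p(x)·q(x) = 2*x^4 + 4*x^3 - 11*x^2 + 9*x - 3.
∫_{-1}^{1} of each monomial x^k gives [2/(k+1) if k even, 0 if k odd]. Integrating term-by-term (or equivalently evaluating the antiderivative F(x) = 2*x^5/5 + x^4 - 11*x^3/3 + 9*x^2/2 - 3*x at the endpoints):
  F(1) − F(−1) = -23/30 − (353/30) = -188/15.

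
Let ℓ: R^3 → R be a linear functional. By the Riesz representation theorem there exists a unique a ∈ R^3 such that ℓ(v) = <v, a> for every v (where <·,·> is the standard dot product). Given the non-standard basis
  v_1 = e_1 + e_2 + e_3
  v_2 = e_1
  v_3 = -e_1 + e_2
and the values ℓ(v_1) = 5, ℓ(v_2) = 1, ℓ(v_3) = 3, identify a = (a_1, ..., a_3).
a = (1, 4, 0)

Write a = (a_1, ..., a_3) in the standard basis. For each basis vector v_i, ℓ(v_i) = <v_i, a> is a linear equation in the a_j's. Collect the n equations into a matrix system V a = ℓ, where row i of V is v_i (expressed in the standard basis). Since V is invertible (lower-triangular with 1s on the diagonal, up to permutation), solve by back-substitution:
  V =
[[1, 1, 1],
 [1, 0, 0],
 [-1, 1, 0]]
  V a = (5, 1, 3)
Solving gives a = (1, 4, 0).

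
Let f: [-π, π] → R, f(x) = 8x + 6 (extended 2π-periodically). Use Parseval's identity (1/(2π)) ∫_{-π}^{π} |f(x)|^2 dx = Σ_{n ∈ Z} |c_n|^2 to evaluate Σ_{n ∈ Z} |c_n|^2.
Σ |c_n|^2 = 64π^2/3 + 36

Expand and integrate term by term over [-π, π]:
  ∫ (8x)^2 dx = 64·(2π^3/3); ∫ 2·8·(6)·x dx = 0 (odd integrand); ∫ 6^2 dx = 36·2π.
So (1/(2π)) ∫_{-π}^{π} (8x + 6)^2 dx = 64π^2/3 + 36 = 64π^2/3 + 36.
Parseval ⇒ Σ |c_n|^2 = 64π^2/3 + 36.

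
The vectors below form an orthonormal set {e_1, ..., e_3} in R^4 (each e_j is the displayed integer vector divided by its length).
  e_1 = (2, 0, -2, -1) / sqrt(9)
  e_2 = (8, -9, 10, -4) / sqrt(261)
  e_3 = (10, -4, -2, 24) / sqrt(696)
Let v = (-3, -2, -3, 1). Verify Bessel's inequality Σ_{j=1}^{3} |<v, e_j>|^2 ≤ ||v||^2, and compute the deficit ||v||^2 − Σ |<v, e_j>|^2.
Σ |<v, e_j>|^2 = 19/3; ||v||^2 = 23; deficit = 50/3

Write each e_j = u_j / sqrt(<u_j, u_j>) where u_j is the displayed integer vector. Then <v, e_j> = <v, u_j> / sqrt(<u_j, u_j>), so |<v, e_j>|^2 = <v, u_j>^2 / <u_j, u_j>.
Coefficients: <v, e_1> = -1/sqrt(9), <v, e_2> = -40/sqrt(261), <v, e_3> = 8/sqrt(696).
Square and sum: Σ |<v, e_j>|^2 = 19/3.
Compute ||v||^2 = v·v = 23.
Deficit = 23 − 19/3 = 50/3 ≥ 0, confirming Bessel's inequality. (The deficit equals ||v − Σ <v,e_j> e_j||^2, the squared distance from v to span{e_j}.)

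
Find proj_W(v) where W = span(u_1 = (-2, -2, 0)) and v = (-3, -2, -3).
proj_W(v) = (-5/2, -5/2, 0)

Set up U = [u_1 | ... | u_1] ∈ R^(3×1). The projector onto W = col(U) is P = U (U^T U)^(-1) U^T.
Compute U^T U =
  [8],
and U^T v = (10).
Solve U^T U · c = U^T v for the coefficients: c = (5/4). The projection is proj_W(v) = U c.
Check: (v - proj_W(v)) · u_1 = 0  (should be 0).
Result: proj_W(v) = (-5/2, -5/2, 0).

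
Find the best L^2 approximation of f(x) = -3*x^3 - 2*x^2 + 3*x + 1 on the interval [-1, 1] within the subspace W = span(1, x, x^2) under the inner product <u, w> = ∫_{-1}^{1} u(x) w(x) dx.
g(x) = -2*x^2 + 6*x/5 + 1

The best approximation g ∈ W is the orthogonal projection of f onto W. Writing g = a_0 + a_1 x + a_2 x^2, the coefficients solve the normal equations G · a = b where
  G_{ij} = <φ_i, φ_j> and b_i = <f, φ_i>, with φ_0 = 1, φ_1 = x, φ_2 = x^2.
G =
  [2, 0, 2/3]
  [0, 2/3, 0]
  [2/3, 0, 2/5],
b = (2/3, 4/5, -2/15).
Solving gives a_0 = 1, a_1 = 6/5, a_2 = -2, so
  g(x) = -2*x^2 + 6*x/5 + 1.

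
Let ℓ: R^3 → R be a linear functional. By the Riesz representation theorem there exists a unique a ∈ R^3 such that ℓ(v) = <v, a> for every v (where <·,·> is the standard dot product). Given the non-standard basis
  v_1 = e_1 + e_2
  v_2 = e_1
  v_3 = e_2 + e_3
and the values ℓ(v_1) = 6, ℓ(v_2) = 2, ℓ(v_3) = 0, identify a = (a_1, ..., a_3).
a = (2, 4, -4)

Write a = (a_1, ..., a_3) in the standard basis. For each basis vector v_i, ℓ(v_i) = <v_i, a> is a linear equation in the a_j's. Collect the n equations into a matrix system V a = ℓ, where row i of V is v_i (expressed in the standard basis). Since V is invertible (lower-triangular with 1s on the diagonal, up to permutation), solve by back-substitution:
  V =
[[1, 1, 0],
 [1, 0, 0],
 [0, 1, 1]]
  V a = (6, 2, 0)
Solving gives a = (2, 4, -4).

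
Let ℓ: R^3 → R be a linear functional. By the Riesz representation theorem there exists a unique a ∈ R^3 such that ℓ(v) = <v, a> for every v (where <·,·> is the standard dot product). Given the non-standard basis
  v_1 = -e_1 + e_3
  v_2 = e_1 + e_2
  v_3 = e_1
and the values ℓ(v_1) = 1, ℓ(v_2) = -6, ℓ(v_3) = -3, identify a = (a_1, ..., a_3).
a = (-3, -3, -2)

Write a = (a_1, ..., a_3) in the standard basis. For each basis vector v_i, ℓ(v_i) = <v_i, a> is a linear equation in the a_j's. Collect the n equations into a matrix system V a = ℓ, where row i of V is v_i (expressed in the standard basis). Since V is invertible (lower-triangular with 1s on the diagonal, up to permutation), solve by back-substitution:
  V =
[[-1, 0, 1],
 [1, 1, 0],
 [1, 0, 0]]
  V a = (1, -6, -3)
Solving gives a = (-3, -3, -2).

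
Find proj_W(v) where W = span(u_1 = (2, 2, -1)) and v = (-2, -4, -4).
proj_W(v) = (-16/9, -16/9, 8/9)

Set up U = [u_1 | ... | u_1] ∈ R^(3×1). The projector onto W = col(U) is P = U (U^T U)^(-1) U^T.
Compute U^T U =
  [9],
and U^T v = (-8).
Solve U^T U · c = U^T v for the coefficients: c = (-8/9). The projection is proj_W(v) = U c.
Check: (v - proj_W(v)) · u_1 = 0  (should be 0).
Result: proj_W(v) = (-16/9, -16/9, 8/9).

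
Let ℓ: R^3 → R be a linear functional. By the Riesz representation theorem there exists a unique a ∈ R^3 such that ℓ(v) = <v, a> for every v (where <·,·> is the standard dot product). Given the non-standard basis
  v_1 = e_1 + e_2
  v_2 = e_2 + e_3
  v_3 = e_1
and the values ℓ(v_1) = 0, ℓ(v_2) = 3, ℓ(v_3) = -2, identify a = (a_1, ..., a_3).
a = (-2, 2, 1)

Write a = (a_1, ..., a_3) in the standard basis. For each basis vector v_i, ℓ(v_i) = <v_i, a> is a linear equation in the a_j's. Collect the n equations into a matrix system V a = ℓ, where row i of V is v_i (expressed in the standard basis). Since V is invertible (lower-triangular with 1s on the diagonal, up to permutation), solve by back-substitution:
  V =
[[1, 1, 0],
 [0, 1, 1],
 [1, 0, 0]]
  V a = (0, 3, -2)
Solving gives a = (-2, 2, 1).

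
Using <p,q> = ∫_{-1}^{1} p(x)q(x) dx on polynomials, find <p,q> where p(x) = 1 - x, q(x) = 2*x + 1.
<p,q> = 2/3

Expand the product: p(x)·q(x) = -2*x^2 + x + 1.
∫_{-1}^{1} of each monomial x^k gives [2/(k+1) if k even, 0 if k odd]. Integrating term-by-term (or equivalently evaluating the antiderivative F(x) = -2*x^3/3 + x^2/2 + x at the endpoints):
  F(1) − F(−1) = 5/6 − (1/6) = 2/3.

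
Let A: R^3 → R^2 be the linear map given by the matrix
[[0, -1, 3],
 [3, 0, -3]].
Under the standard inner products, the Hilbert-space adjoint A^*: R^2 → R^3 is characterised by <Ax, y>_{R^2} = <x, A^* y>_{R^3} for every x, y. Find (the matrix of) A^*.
A^* = A^T =
[[0, 3],
 [-1, 0],
 [3, -3]]

For real matrices with standard dot products, the defining identity <Ax, y> = <x, A^* y> gives (Ax)^T y = x^T (A^*) y, i.e. x^T A^T y = x^T (A^*) y. Since this holds for all x, y, we must have A^* = A^T. Therefore
A^* =
[[0, 3],
 [-1, 0],
 [3, -3]].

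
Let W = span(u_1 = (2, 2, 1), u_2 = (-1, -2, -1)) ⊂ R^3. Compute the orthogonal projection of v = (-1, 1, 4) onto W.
proj_W(v) = (-1, 12/5, 6/5)

Set up U = [u_1 | ... | u_2] ∈ R^(3×2). The projector onto W = col(U) is P = U (U^T U)^(-1) U^T.
Compute U^T U =
  [9, -7]
  [-7, 6],
and U^T v = (4, -5).
Solve U^T U · c = U^T v for the coefficients: c = (-11/5, -17/5). The projection is proj_W(v) = U c.
Check: (v - proj_W(v)) · u_1 = 0  (should be 0).
Check: (v - proj_W(v)) · u_2 = 0  (should be 0).
Result: proj_W(v) = (-1, 12/5, 6/5).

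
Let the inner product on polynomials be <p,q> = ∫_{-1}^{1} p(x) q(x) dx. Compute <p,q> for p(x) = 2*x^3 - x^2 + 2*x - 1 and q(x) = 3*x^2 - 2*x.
<p,q> = -112/15

Expand the product: p(x)·q(x) = 6*x^5 - 7*x^4 + 8*x^3 - 7*x^2 + 2*x.
∫_{-1}^{1} of each monomial x^k gives [2/(k+1) if k even, 0 if k odd]. Integrating term-by-term (or equivalently evaluating the antiderivative F(x) = x^6 - 7*x^5/5 + 2*x^4 - 7*x^3/3 + x^2 at the endpoints):
  F(1) − F(−1) = 4/15 − (116/15) = -112/15.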